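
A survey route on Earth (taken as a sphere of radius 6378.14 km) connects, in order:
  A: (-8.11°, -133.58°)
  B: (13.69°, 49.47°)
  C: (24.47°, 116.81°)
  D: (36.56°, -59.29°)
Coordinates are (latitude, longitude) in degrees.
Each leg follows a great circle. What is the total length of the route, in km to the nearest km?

Leg A→B: central angle 3.0311 rad, distance 19332.6 km.
Leg B→C: central angle 1.1166 rad, distance 7121.9 km.
Leg C→D: central angle 2.0745 rad, distance 13231.4 km.
Total: 19332.6 + 7121.9 + 13231.4 ≈ 39686 km.

39686 km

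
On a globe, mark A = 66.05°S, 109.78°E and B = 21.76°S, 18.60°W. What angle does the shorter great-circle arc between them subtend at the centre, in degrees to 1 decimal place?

84.0°

In radians: φ₁ = -1.1528, φ₂ = -0.3798, Δλ = -128.380° = -2.2407 rad.
cos c = sin φ₁ sin φ₂ + cos φ₁ cos φ₂ cos Δλ = (-0.9139)(-0.3707) + (0.4059)(0.9287)(-0.6209) = 0.10472,
so c = arccos(0.10472) = 1.46588 rad.
So the angular separation is 84.0°.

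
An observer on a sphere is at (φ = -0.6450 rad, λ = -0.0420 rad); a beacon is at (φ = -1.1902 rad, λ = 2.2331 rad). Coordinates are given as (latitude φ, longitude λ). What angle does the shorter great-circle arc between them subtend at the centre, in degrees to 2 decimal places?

With latitudes φ₁ = -36.956°, φ₂ = -68.193° and longitude difference Δλ = 130.354°:
Haversine: a = sin²(Δφ/2) + cos φ₁ cos φ₂ sin²(Δλ/2) = 0.0725 + (0.7991)(0.3715)(0.8238) = 0.31701.
Central angle c = 2·arcsin(√a) = 1.19612 rad.
So the angular separation is 68.53°.

68.53°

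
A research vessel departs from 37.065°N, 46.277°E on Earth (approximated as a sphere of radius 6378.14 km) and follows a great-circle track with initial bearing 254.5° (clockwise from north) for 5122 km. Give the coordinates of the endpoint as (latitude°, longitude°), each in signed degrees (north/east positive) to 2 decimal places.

15.38°, 0.30°

Angular distance δ = d/R = 5122/6378.14 = 0.80306 rad; initial bearing θ = 4.4419 rad.
sin φ₂ = sin φ₁ cos δ + cos φ₁ sin δ cos θ = (0.6027)(0.6945) + (0.7980)(0.7195)(-0.2672) = 0.2652, so φ₂ = 15.38°.
Δλ = atan2(sin θ sin δ cos φ₁, cos δ − sin φ₁ sin φ₂) = atan2(-0.5532, 0.5347) = -45.977°.
λ₂ = 46.277° − 45.977° = 0.30°.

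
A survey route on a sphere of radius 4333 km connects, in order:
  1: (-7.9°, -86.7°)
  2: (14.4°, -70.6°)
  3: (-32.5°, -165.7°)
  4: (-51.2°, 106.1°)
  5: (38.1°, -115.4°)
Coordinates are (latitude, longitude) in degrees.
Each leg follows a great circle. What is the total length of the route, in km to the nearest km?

Leg 1→2: central angle 0.4787 rad, distance 2074.3 km.
Leg 2→3: central angle 1.7785 rad, distance 7706.4 km.
Leg 3→4: central angle 1.1204 rad, distance 4854.6 km.
Leg 4→5: central angle 2.5871 rad, distance 11210.1 km.
Total: 2074.3 + 7706.4 + 4854.6 + 11210.1 ≈ 25845 km.

25845 km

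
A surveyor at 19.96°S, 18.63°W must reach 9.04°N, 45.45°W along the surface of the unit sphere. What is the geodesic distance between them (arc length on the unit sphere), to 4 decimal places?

0.6845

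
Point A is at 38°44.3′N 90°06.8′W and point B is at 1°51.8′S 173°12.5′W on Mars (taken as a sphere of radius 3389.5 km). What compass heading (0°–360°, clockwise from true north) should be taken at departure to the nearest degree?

264°

Δλ = -83.095° = -1.4503 rad.
y = sin Δλ · cos φ₂ = (-0.9927)(0.9995) = -0.9922
x = cos φ₁ sin φ₂ − sin φ₁ cos φ₂ cos Δλ = (0.7800)(-0.0325) − (0.6258)(0.9995)(0.1202) = -0.1006
θ = atan2(y, x) = -95.79°; adding 360° gives 264°.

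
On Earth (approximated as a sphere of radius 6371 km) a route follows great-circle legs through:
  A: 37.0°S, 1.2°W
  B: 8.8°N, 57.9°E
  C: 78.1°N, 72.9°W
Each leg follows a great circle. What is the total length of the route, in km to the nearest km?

Leg A→B: central angle 1.2522 rad, distance 7977.8 km.
Leg B→C: central angle 1.5542 rad, distance 9902.1 km.
Total: 7977.8 + 9902.1 ≈ 17880 km.

17880 km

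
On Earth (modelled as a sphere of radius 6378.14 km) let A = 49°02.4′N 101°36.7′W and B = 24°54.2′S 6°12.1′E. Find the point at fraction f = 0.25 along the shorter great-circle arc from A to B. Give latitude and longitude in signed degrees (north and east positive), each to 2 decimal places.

38.96°, -61.74°

The central angle between A and B is δ = 2.0943 rad.
With f = 0.25, the slerp weights are sin((1−f)δ)/sin δ = 1.1546 and sin(fδ)/sin δ = 0.5773.
Weighted sum of the unit vectors: (1.1546)·(-0.1319,-0.6421,0.7552) + (0.5773)·(0.9017,0.0980,-0.4211) = (0.3682, -0.6848, 0.6288).
Converting back: φ = atan2(z, √(x²+y²)) = 38.96°, λ = atan2(y, x) = -61.74°.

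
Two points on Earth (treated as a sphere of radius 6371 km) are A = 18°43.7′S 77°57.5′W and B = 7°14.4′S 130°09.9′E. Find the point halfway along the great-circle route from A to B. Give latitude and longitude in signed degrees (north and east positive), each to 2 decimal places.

The central angle between A and B is δ = 2.4785 rad.
With f = 0.5, the slerp weights are sin((1−f)δ)/sin δ = 1.5362 and sin(fδ)/sin δ = 1.5362.
Weighted sum of the unit vectors: (1.5362)·(0.1976,-0.9262,-0.3211) + (1.5362)·(-0.6398,0.7581,-0.1260) = (-0.6794, -0.2583, -0.6868).
Converting back: φ = atan2(z, √(x²+y²)) = -43.38°, λ = atan2(y, x) = -159.19°.

-43.38°, -159.19°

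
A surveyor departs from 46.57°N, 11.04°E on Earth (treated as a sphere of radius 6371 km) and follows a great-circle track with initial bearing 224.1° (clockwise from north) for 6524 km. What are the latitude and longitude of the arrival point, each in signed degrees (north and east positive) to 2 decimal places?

Angular distance δ = d/R = 6524/6371 = 1.02402 rad; initial bearing θ = 3.9113 rad.
sin φ₂ = sin φ₁ cos δ + cos φ₁ sin δ cos θ = (0.7262)(0.5199) + (0.6875)(0.8542)(-0.7181) = -0.0441, so φ₂ = -2.53°.
Δλ = atan2(sin θ sin δ cos φ₁, cos δ − sin φ₁ sin φ₂) = atan2(-0.4087, 0.5520) = -36.515°.
λ₂ = 11.040° − 36.515° = -25.47°.

-2.53°, -25.47°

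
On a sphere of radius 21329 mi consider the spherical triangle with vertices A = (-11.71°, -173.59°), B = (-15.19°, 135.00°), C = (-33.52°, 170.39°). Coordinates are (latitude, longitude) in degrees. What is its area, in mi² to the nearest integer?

Side lengths (central angles): a = 0.6425, b = 0.4585, c = 0.8729 rad; semiperimeter s = 0.9870.
By l'Huilier's theorem, tan(E/4) = √[tan(s/2) tan((s−a)/2) tan((s−b)/2) tan((s−c)/2)], giving spherical excess E = 0.1520 rad.
Area = E·R² = 0.1520 × (21329)² ≈ 69139053 mi².

69139053 mi²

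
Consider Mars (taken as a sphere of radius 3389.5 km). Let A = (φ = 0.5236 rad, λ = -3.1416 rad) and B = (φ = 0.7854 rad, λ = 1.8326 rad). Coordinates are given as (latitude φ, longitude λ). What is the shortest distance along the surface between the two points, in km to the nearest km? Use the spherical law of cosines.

3502 km

In radians: φ₁ = 0.5236, φ₂ = 0.7854, Δλ = -74.999° = -1.3090 rad.
cos c = sin φ₁ sin φ₂ + cos φ₁ cos φ₂ cos Δλ = (0.5000)(0.7071) + (0.8660)(0.7071)(0.2588) = 0.51205,
so c = arccos(0.51205) = 1.03322 rad.
Distance = R·c = 3389.5 × 1.0332 ≈ 3502 km.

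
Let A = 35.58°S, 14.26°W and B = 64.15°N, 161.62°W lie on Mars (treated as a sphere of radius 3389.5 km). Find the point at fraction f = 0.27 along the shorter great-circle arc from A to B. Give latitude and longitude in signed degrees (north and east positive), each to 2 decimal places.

1.02°, -29.41°

Central angle δ = 2.5361 rad. Interpolating on the sphere with fraction f = 0.27:
P = [sin((1−f)δ)·A + sin(fδ)·B] / sin δ = 1.6883·A + 1.1113·B in Cartesian coordinates,
giving P = (0.8710, -0.4910, 0.0178), i.e. latitude 1.02°, longitude -29.41°.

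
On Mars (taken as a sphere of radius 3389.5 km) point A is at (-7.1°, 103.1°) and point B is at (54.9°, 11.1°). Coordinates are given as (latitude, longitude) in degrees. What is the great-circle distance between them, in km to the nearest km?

In radians: φ₁ = -0.1239, φ₂ = 0.9582, Δλ = -92.000° = -1.6057 rad.
Haversine: a = sin²(Δφ/2) + cos φ₁ cos φ₂ sin²(Δλ/2) = 0.2653 + (0.9923)(0.5750)(0.5174) = 0.56052.
Central angle c = 2·arcsin(√a) = 1.69213 rad.
Distance = R·c = 3389.5 × 1.6921 ≈ 5735 km.

5735 km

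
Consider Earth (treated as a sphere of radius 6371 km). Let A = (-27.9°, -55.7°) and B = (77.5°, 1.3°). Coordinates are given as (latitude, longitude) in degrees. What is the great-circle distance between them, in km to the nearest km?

Let φ₁ = -0.4869 rad, φ₂ = 1.3526 rad, and Δλ = 0.9948 rad.
cos c = sin φ₁ sin φ₂ + cos φ₁ cos φ₂ cos Δλ = (-0.4679)(0.9763) + (0.8838)(0.2164)(0.5446) = -0.35266,
so c = arccos(-0.35266) = 1.93121 rad.
Distance = R·c = 6371 × 1.9312 ≈ 12304 km.

12304 km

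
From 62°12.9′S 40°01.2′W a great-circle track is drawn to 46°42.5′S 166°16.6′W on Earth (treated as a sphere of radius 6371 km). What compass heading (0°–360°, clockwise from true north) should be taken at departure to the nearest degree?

218°

Δλ = -126.257° = -2.2036 rad.
y = sin Δλ · cos φ₂ = (-0.8064)(0.6857) = -0.5529
x = cos φ₁ sin φ₂ − sin φ₁ cos φ₂ cos Δλ = (0.4662)(-0.7279) − (-0.8847)(0.6857)(-0.5914) = -0.6981
θ = atan2(y, x) = -141.62°; adding 360° gives 218°.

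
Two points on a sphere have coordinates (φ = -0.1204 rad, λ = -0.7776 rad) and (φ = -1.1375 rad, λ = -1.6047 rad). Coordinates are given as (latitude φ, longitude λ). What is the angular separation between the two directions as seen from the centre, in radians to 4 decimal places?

1.1689 rad

With latitudes φ₁ = -6.898°, φ₂ = -65.174° and longitude difference Δλ = -47.389°:
cos c = sin φ₁ sin φ₂ + cos φ₁ cos φ₂ cos Δλ = (-0.1201)(-0.9076) + (0.9928)(0.4199)(0.6770) = 0.39121,
so c = arccos(0.39121) = 1.16885 rad.
So the angular separation is 1.1689 rad.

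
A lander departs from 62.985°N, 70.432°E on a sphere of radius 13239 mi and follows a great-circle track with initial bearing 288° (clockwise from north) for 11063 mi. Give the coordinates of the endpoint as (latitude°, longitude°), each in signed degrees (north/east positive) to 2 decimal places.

44.56°, -11.46°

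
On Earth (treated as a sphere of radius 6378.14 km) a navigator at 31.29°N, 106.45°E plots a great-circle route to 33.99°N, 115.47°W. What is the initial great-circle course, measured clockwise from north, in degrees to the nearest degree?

35°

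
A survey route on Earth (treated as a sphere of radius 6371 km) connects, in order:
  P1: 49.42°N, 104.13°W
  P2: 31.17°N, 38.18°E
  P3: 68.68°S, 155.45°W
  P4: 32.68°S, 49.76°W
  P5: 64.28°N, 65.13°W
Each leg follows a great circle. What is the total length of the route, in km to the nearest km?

Leg P1→P2: central angle 1.6182 rad, distance 10309.3 km.
Leg P2→P3: central angle 2.4727 rad, distance 15753.3 km.
Leg P3→P4: central angle 1.1371 rad, distance 7244.4 km.
Leg P4→P5: central angle 1.7054 rad, distance 10865.4 km.
Total: 10309.3 + 15753.3 + 7244.4 + 10865.4 ≈ 44172 km.

44172 km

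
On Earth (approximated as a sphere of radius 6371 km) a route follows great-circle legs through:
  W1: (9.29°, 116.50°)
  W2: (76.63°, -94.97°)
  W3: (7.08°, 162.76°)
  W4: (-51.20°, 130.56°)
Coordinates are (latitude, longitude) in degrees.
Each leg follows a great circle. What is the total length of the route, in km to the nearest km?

Leg W1→W2: central angle 1.6084 rad, distance 10247.0 km.
Leg W2→W3: central angle 1.4996 rad, distance 9553.9 km.
Leg W3→W4: central angle 1.1262 rad, distance 7174.8 km.
Total: 10247.0 + 9553.9 + 7174.8 ≈ 26976 km.

26976 km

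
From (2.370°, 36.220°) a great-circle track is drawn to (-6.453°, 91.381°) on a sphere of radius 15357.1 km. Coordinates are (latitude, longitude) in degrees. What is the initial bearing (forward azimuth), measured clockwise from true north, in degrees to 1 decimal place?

99.5°

With φ₁ = 0.0414, φ₂ = -0.1126, Δλ = 0.9627 rad, the forward-azimuth formula gives
θ = atan2( sin Δλ cos φ₂ , cos φ₁ sin φ₂ − sin φ₁ cos φ₂ cos Δλ ) = atan2(0.8156, -0.1358) = 99.45°.
So the initial bearing is 99.5°.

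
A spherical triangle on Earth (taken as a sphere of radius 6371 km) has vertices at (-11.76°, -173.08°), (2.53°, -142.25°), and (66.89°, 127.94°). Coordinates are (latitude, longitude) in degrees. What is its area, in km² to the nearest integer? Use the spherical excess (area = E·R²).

23283313 km²

Side lengths (central angles): a = 1.5289, b = 1.5602, c = 0.5902 rad; semiperimeter s = 1.8396.
By l'Huilier's theorem, tan(E/4) = √[tan(s/2) tan((s−a)/2) tan((s−b)/2) tan((s−c)/2)], giving spherical excess E = 0.5736 rad.
Area = E·R² = 0.5736 × (6371)² ≈ 23283313 km².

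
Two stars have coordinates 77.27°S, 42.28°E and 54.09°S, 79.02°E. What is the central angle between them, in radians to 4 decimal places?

0.4655 rad

With latitudes φ₁ = -77.270°, φ₂ = -54.090° and longitude difference Δλ = 36.740°:
cos c = sin φ₁ sin φ₂ + cos φ₁ cos φ₂ cos Δλ = (-0.9754)(-0.8099) + (0.2204)(0.5865)(0.8014) = 0.89360,
so c = arccos(0.89360) = 0.46549 rad.
So the angular separation is 0.4655 rad.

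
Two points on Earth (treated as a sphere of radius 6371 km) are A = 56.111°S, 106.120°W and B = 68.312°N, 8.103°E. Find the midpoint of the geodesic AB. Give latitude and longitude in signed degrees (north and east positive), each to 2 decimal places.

10.64°, -66.42°

Central angle δ = 2.5981 rad. Interpolating on the sphere with fraction f = 0.5:
P = [sin((1−f)δ)·A + sin(fδ)·B] / sin δ = 1.8627·A + 1.8627·B in Cartesian coordinates,
giving P = (0.3931, -0.9008, 0.1846), i.e. latitude 10.64°, longitude -66.42°.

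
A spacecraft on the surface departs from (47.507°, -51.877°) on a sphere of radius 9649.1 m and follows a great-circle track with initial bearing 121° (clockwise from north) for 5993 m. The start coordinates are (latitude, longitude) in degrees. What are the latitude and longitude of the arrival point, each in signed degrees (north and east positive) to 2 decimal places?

Angular distance δ = d/R = 5993/9649.1 = 0.62109 rad; initial bearing θ = 2.1118 rad.
sin φ₂ = sin φ₁ cos δ + cos φ₁ sin δ cos θ = (0.7374)(0.8132) + (0.6755)(0.5819)(-0.5150) = 0.3972, so φ₂ = 23.40°.
Δλ = atan2(sin θ sin δ cos φ₁, cos δ − sin φ₁ sin φ₂) = atan2(0.3369, 0.5204) = 32.924°.
λ₂ = -51.877° + 32.924° = -18.95°.

23.40°, -18.95°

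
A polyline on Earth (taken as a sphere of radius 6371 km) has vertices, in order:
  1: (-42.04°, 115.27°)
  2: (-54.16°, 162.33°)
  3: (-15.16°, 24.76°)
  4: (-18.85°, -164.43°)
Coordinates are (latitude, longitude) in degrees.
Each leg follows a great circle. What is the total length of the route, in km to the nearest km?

31090 km

Leg 1→2: central angle 0.5752 rad, distance 3664.5 km.
Leg 2→3: central angle 1.7774 rad, distance 11323.8 km.
Leg 3→4: central angle 2.5274 rad, distance 16101.8 km.
Total: 3664.5 + 11323.8 + 16101.8 ≈ 31090 km.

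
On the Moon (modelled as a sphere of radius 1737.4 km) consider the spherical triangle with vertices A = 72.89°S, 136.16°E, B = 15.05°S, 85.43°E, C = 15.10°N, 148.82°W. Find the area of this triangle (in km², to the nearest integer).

5050678 km²

Side lengths (central angles): a = 2.2299, b = 1.7473, c = 1.1285 rad; semiperimeter s = 2.5528.
By l'Huilier's theorem, tan(E/4) = √[tan(s/2) tan((s−a)/2) tan((s−b)/2) tan((s−c)/2)], giving spherical excess E = 1.6732 rad.
Area = E·R² = 1.6732 × (1737.4)² ≈ 5050678 km².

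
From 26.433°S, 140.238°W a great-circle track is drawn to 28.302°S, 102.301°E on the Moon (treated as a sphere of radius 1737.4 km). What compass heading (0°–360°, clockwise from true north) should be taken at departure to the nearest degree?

232°

Δλ = -117.461° = -2.0501 rad.
y = sin Δλ · cos φ₂ = (-0.8873)(0.8805) = -0.7813
x = cos φ₁ sin φ₂ − sin φ₁ cos φ₂ cos Δλ = (0.8955)(-0.4741) − (-0.4452)(0.8805)(-0.4611) = -0.6053
θ = atan2(y, x) = -127.77°; adding 360° gives 232°.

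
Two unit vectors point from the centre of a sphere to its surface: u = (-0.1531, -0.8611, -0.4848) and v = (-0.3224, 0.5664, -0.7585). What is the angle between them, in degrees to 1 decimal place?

u·v = -0.0706; |u| = 1.0000, |v| = 1.0000.
cos θ = (u·v)/(|u||v|) = -0.0706, so θ = 94.1°.

94.1°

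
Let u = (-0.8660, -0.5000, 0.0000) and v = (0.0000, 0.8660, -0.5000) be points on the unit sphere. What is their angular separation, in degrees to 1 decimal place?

115.7°

u·v = -0.4330; |u| = 1.0000, |v| = 1.0000.
cos θ = (u·v)/(|u||v|) = -0.4330, so θ = 115.7°.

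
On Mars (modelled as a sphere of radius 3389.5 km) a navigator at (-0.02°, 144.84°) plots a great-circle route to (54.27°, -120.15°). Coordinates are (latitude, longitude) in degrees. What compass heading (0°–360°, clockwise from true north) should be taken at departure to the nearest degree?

36°

With φ₁ = -0.0003, φ₂ = 0.9472, Δλ = 1.6582 rad, the forward-azimuth formula gives
θ = atan2( sin Δλ cos φ₂ , cos φ₁ sin φ₂ − sin φ₁ cos φ₂ cos Δλ ) = atan2(0.5817, 0.8118) = 35.63°.
So the initial bearing is 36°.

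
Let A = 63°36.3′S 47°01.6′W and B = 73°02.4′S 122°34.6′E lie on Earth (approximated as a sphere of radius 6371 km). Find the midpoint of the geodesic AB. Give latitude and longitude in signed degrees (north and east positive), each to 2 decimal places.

The central angle between A and B is δ = 0.7536 rad.
With f = 0.5, the slerp weights are sin((1−f)δ)/sin δ = 0.5377 and sin(fδ)/sin δ = 0.5377.
Weighted sum of the unit vectors: (0.5377)·(0.3030,-0.3253,-0.8958) + (0.5377)·(-0.1571,0.2458,-0.9565) = (0.0785, -0.0427, -0.9960).
Converting back: φ = atan2(z, √(x²+y²)) = -84.87°, λ = atan2(y, x) = -28.56°.

-84.87°, -28.56°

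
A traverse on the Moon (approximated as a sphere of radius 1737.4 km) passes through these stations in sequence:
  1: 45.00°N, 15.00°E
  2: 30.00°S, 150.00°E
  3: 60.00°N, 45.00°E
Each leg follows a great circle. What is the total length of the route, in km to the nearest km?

8033 km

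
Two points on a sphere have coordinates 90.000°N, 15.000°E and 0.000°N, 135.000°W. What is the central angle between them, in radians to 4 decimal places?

1.5708 rad

With latitudes φ₁ = 90.000°, φ₂ = 0.000° and longitude difference Δλ = -150.000°:
Haversine: a = sin²(Δφ/2) + cos φ₁ cos φ₂ sin²(Δλ/2) = 0.5000 + (0.0000)(1.0000)(0.9330) = 0.50000.
Central angle c = 2·arcsin(√a) = 1.57080 rad.
So the angular separation is 1.5708 rad.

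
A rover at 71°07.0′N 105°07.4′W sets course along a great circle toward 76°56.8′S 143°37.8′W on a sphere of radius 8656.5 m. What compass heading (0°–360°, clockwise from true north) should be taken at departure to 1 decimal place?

196.2°

With φ₁ = 1.2412, φ₂ = -1.3430, Δλ = -0.6721 rad, the forward-azimuth formula gives
θ = atan2( sin Δλ cos φ₂ , cos φ₁ sin φ₂ − sin φ₁ cos φ₂ cos Δλ ) = atan2(-0.1406, -0.4825) = -163.75°.
Adding 360° brings this into [0°, 360°): 196.2°.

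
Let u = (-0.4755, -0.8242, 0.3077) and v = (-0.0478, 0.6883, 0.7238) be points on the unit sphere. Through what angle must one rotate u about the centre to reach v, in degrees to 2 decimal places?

108.77°

u·v = -0.3219; |u| = 1.0000, |v| = 1.0000.
cos θ = (u·v)/(|u||v|) = -0.3219, so θ = 108.77°.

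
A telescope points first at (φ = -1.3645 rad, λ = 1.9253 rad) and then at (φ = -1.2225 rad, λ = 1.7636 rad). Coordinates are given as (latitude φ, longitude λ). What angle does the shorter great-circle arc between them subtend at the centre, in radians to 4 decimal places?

With latitudes φ₁ = -78.180°, φ₂ = -70.044° and longitude difference Δλ = -9.265°:
cos c = sin φ₁ sin φ₂ + cos φ₁ cos φ₂ cos Δλ = (-0.9788)(-0.9400) + (0.2048)(0.3413)(0.9870) = 0.98902,
so c = arccos(0.98902) = 0.14830 rad.
So the angular separation is 0.1483 rad.

0.1483 rad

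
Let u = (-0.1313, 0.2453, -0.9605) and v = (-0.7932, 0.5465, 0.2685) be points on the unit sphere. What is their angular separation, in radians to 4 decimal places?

1.5905 rad

u·v = -0.0197; |u| = 1.0000, |v| = 1.0000.
cos θ = (u·v)/(|u||v|) = -0.0197, so θ = 1.5905 rad.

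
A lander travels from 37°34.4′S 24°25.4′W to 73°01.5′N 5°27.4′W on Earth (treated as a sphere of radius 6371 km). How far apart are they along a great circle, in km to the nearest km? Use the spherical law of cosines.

12384 km

With latitudes φ₁ = -37.573°, φ₂ = 73.025° and longitude difference Δλ = 18.967°:
cos c = sin φ₁ sin φ₂ + cos φ₁ cos φ₂ cos Δλ = (-0.6098)(0.9564) + (0.7926)(0.2920)(0.9457) = -0.36438,
so c = arccos(-0.36438) = 1.94376 rad.
Distance = R·c = 6371 × 1.9438 ≈ 12384 km.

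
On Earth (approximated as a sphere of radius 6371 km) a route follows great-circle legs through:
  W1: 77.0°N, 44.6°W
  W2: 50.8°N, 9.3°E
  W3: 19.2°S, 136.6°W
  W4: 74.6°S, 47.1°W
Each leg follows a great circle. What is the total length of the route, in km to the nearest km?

Leg W1→W2: central angle 0.5756 rad, distance 3667.3 km.
Leg W2→W3: central angle 2.4175 rad, distance 15401.9 km.
Leg W3→W4: central angle 1.2459 rad, distance 7937.4 km.
Total: 3667.3 + 15401.9 + 7937.4 ≈ 27007 km.

27007 km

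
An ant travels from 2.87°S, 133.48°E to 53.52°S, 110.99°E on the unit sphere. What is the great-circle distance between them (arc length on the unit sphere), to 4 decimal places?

0.9411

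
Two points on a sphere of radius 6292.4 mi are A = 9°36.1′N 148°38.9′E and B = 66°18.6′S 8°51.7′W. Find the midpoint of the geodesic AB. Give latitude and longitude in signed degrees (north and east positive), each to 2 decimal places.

-49.77°, 134.61°

Central angle δ = 2.1162 rad. Interpolating on the sphere with fraction f = 0.5:
P = [sin((1−f)δ)·A + sin(fδ)·B] / sin δ = 1.0193·A + 1.0193·B in Cartesian coordinates,
giving P = (-0.4536, 0.4598, -0.7634), i.e. latitude -49.77°, longitude 134.61°.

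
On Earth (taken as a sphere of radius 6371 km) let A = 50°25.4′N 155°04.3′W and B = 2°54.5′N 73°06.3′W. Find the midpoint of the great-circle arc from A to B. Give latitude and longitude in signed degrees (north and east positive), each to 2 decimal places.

33.16°, -103.22°

The central angle between A and B is δ = 1.4424 rad.
With f = 0.5, the slerp weights are sin((1−f)δ)/sin δ = 0.6658 and sin(fδ)/sin δ = 0.6658.
Weighted sum of the unit vectors: (0.6658)·(-0.5778,-0.2685,0.7708) + (0.6658)·(0.2902,-0.9556,0.0507) = (-0.1914, -0.8150, 0.5469).
Converting back: φ = atan2(z, √(x²+y²)) = 33.16°, λ = atan2(y, x) = -103.22°.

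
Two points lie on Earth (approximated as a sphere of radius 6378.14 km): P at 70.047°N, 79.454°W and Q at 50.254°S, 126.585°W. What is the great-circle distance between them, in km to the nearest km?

Let φ₁ = 1.2226 rad, φ₂ = -0.8771 rad, and Δλ = -0.8226 rad.
Haversine: a = sin²(Δφ/2) + cos φ₁ cos φ₂ sin²(Δλ/2) = 0.7523 + (0.3412)(0.6394)(0.1598) = 0.78715.
Central angle c = 2·arcsin(√a) = 2.18254 rad.
Distance = R·c = 6378.14 × 2.1825 ≈ 13921 km.

13921 km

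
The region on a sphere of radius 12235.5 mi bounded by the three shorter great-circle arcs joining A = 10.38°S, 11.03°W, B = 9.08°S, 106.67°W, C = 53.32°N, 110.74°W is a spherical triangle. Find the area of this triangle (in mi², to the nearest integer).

Side lengths (central angles): a = 1.0908, b = 1.8169, c = 1.6379 rad; semiperimeter s = 2.2728.
By l'Huilier's theorem, tan(E/4) = √[tan(s/2) tan((s−a)/2) tan((s−b)/2) tan((s−c)/2)], giving spherical excess E = 1.2822 rad.
Area = E·R² = 1.2822 × (12235.5)² ≈ 191951453 mi².

191951453 mi²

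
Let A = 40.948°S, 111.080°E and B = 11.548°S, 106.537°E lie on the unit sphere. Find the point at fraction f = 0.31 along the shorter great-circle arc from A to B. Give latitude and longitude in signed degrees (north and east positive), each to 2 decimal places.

Central angle δ = 0.5178 rad. Interpolating on the sphere with fraction f = 0.31:
P = [sin((1−f)δ)·A + sin(fδ)·B] / sin δ = 0.7066·A + 0.3229·B in Cartesian coordinates,
giving P = (-0.2820, 0.8012, -0.5277), i.e. latitude -31.85°, longitude 109.39°.

-31.85°, 109.39°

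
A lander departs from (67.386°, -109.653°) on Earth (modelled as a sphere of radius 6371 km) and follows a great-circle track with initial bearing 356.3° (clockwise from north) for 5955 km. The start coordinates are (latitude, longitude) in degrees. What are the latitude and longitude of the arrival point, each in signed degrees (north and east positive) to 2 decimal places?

Angular distance δ = d/R = 5955/6371 = 0.93470 rad; initial bearing θ = 6.2186 rad.
sin φ₂ = sin φ₁ cos δ + cos φ₁ sin δ cos θ = (0.9231)(0.5941) + (0.3845)(0.8044)(0.9979) = 0.8571, so φ₂ = 58.99°.
Δλ = atan2(sin θ sin δ cos φ₁, cos δ − sin φ₁ sin φ₂) = atan2(-0.0200, -0.1971) = -174.217°.
λ₂ = -109.653° − 174.217° = -283.87° → 76.13° after wrapping to (−180°, 180°].

58.99°, 76.13°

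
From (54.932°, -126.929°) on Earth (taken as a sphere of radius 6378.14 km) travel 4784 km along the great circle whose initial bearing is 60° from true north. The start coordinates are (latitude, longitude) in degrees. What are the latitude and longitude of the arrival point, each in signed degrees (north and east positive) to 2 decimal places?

Angular distance δ = d/R = 4784/6378.14 = 0.75006 rad; initial bearing θ = 1.0472 rad.
sin φ₂ = sin φ₁ cos δ + cos φ₁ sin δ cos θ = (0.8185)(0.7316) + (0.5745)(0.6817)(0.5000) = 0.7947, so φ₂ = 52.62°.
Δλ = atan2(sin θ sin δ cos φ₁, cos δ − sin φ₁ sin φ₂) = atan2(0.3392, 0.0812) = 76.531°.
λ₂ = -126.929° + 76.531° = -50.40°.

52.62°, -50.40°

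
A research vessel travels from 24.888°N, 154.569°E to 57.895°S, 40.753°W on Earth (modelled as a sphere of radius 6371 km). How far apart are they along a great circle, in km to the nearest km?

16149 km

With latitudes φ₁ = 24.888°, φ₂ = -57.895° and longitude difference Δλ = 164.678°:
cos c = sin φ₁ sin φ₂ + cos φ₁ cos φ₂ cos Δλ = (0.4208)(-0.8471) + (0.9071)(0.5315)(-0.9645) = -0.82147,
so c = arccos(-0.82147) = 2.53478 rad.
Distance = R·c = 6371 × 2.5348 ≈ 16149 km.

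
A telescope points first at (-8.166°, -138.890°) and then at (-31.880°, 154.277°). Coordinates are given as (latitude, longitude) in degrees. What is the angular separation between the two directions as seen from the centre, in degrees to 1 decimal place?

With latitudes φ₁ = -8.166°, φ₂ = -31.880° and longitude difference Δλ = -66.833°:
cos c = sin φ₁ sin φ₂ + cos φ₁ cos φ₂ cos Δλ = (-0.1420)(-0.5281) + (0.9899)(0.8492)(0.3934) = 0.40570,
so c = arccos(0.40570) = 1.15305 rad.
So the angular separation is 66.1°.

66.1°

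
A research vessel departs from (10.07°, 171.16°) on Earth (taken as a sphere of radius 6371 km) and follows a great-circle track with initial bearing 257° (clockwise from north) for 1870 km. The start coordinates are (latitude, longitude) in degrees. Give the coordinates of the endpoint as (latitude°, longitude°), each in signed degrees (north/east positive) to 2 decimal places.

5.93°, 154.70°

Angular distance δ = d/R = 1870/6371 = 0.29352 rad; initial bearing θ = 4.4855 rad.
sin φ₂ = sin φ₁ cos δ + cos φ₁ sin δ cos θ = (0.1749)(0.9572) + (0.9846)(0.2893)(-0.2250) = 0.1033, so φ₂ = 5.93°.
Δλ = atan2(sin θ sin δ cos φ₁, cos δ − sin φ₁ sin φ₂) = atan2(-0.2776, 0.9392) = -16.465°.
λ₂ = 171.160° − 16.465° = 154.70°.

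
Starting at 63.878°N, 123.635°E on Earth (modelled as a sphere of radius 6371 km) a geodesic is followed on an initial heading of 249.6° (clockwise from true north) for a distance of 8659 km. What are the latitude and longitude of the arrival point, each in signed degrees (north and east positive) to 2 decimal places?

Angular distance δ = d/R = 8659/6371 = 1.35913 rad; initial bearing θ = 4.3563 rad.
sin φ₂ = sin φ₁ cos δ + cos φ₁ sin δ cos θ = (0.8979)(0.2101) + (0.4403)(0.9777)(-0.3486) = 0.0386, so φ₂ = 2.21°.
Δλ = atan2(sin θ sin δ cos φ₁, cos δ − sin φ₁ sin φ₂) = atan2(-0.4035, 0.1754) = -66.498°.
λ₂ = 123.635° − 66.498° = 57.14°.

2.21°, 57.14°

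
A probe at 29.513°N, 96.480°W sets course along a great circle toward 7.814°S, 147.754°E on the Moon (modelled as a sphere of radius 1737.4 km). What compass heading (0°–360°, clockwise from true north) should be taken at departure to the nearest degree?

With φ₁ = 0.5151, φ₂ = -0.1364, Δλ = -2.0205 rad, the forward-azimuth formula gives
θ = atan2( sin Δλ cos φ₂ , cos φ₁ sin φ₂ − sin φ₁ cos φ₂ cos Δλ ) = atan2(-0.8922, 0.0938) = -84.00°.
Adding 360° brings this into [0°, 360°): 276°.

276°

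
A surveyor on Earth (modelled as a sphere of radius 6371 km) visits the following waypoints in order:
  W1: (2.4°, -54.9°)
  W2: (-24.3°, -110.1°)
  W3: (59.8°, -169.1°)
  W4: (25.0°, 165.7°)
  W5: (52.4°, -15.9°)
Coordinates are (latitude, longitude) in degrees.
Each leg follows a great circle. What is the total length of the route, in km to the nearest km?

Leg W1→W2: central angle 1.0444 rad, distance 6653.6 km.
Leg W2→W3: central angle 1.6906 rad, distance 10771.0 km.
Leg W3→W4: central angle 0.6797 rad, distance 4330.4 km.
Leg W4→W5: central angle 1.7905 rad, distance 11407.2 km.
Total: 6653.6 + 10771.0 + 4330.4 + 11407.2 ≈ 33162 km.

33162 km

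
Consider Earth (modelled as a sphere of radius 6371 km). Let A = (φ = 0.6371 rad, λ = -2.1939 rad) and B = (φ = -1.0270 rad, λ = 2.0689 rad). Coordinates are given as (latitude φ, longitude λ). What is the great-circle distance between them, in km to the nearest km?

14857 km

In radians: φ₁ = 0.6371, φ₂ = -1.0270, Δλ = -115.760° = -2.0204 rad.
cos c = sin φ₁ sin φ₂ + cos φ₁ cos φ₂ cos Δλ = (0.5949)(-0.8558) + (0.8038)(0.5174)(-0.4346) = -0.68980,
so c = arccos(-0.68980) = 2.33201 rad.
Distance = R·c = 6371 × 2.3320 ≈ 14857 km.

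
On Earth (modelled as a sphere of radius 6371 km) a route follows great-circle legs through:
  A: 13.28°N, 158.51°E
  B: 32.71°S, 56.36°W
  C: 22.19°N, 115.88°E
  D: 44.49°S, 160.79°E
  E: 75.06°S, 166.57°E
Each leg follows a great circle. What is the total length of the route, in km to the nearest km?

46607 km

Leg A→B: central angle 2.4915 rad, distance 15873.2 km.
Leg B→C: central angle 2.9223 rad, distance 18618.1 km.
Leg C→D: central angle 1.3662 rad, distance 8704.3 km.
Leg D→E: central angle 0.5354 rad, distance 3410.9 km.
Total: 15873.2 + 18618.1 + 8704.3 + 3410.9 ≈ 46607 km.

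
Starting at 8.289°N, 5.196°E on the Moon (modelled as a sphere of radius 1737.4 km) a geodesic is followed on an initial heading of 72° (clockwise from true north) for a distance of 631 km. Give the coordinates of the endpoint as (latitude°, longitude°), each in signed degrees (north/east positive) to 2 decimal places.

14.09°, 25.58°

Angular distance δ = d/R = 631/1737.4 = 0.36319 rad; initial bearing θ = 1.2566 rad.
sin φ₂ = sin φ₁ cos δ + cos φ₁ sin δ cos θ = (0.1442)(0.9348) + (0.9896)(0.3553)(0.3090) = 0.2434, so φ₂ = 14.09°.
Δλ = atan2(sin θ sin δ cos φ₁, cos δ − sin φ₁ sin φ₂) = atan2(0.3343, 0.8997) = 20.386°.
λ₂ = 5.196° + 20.386° = 25.58°.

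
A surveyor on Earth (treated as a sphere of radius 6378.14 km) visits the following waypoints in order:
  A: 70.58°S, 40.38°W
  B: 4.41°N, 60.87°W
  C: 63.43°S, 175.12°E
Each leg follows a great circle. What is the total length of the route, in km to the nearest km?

20570 km

Leg A→B: central angle 1.3305 rad, distance 8486.0 km.
Leg B→C: central angle 1.8946 rad, distance 12084.3 km.
Total: 8486.0 + 12084.3 ≈ 20570 km.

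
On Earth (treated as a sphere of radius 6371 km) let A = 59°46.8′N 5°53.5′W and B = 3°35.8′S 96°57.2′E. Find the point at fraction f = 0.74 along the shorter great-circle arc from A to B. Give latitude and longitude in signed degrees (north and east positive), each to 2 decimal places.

18.75°, 83.69°

Central angle δ = 1.7374 rad. Interpolating on the sphere with fraction f = 0.74:
P = [sin((1−f)δ)·A + sin(fδ)·B] / sin δ = 0.4427·A + 0.9731·B in Cartesian coordinates,
giving P = (0.1040, 0.9412, 0.3215), i.e. latitude 18.75°, longitude 83.69°.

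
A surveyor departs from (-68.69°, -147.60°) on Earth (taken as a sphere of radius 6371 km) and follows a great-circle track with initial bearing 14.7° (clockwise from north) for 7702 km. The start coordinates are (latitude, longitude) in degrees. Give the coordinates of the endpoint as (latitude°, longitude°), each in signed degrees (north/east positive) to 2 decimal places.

-0.06°, -133.87°

Angular distance δ = d/R = 7702/6371 = 1.20892 rad; initial bearing θ = 0.2566 rad.
sin φ₂ = sin φ₁ cos δ + cos φ₁ sin δ cos θ = (-0.9316)(0.3540) + (0.3634)(0.9352)(0.9673) = -0.0011, so φ₂ = -0.06°.
Δλ = atan2(sin θ sin δ cos φ₁, cos δ − sin φ₁ sin φ₂) = atan2(0.0862, 0.3530) = 13.729°.
λ₂ = -147.600° + 13.729° = -133.87°.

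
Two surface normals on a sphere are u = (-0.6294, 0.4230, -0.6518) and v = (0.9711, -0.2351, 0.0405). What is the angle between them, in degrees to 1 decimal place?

u·v = -0.7371; |u| = 1.0000, |v| = 1.0000.
cos θ = (u·v)/(|u||v|) = -0.7371, so θ = 137.5°.

137.5°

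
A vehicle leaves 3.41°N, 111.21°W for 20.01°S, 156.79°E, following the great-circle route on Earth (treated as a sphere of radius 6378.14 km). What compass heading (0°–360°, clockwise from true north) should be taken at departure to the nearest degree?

Δλ = -92.000° = -1.6057 rad.
y = sin Δλ · cos φ₂ = (-0.9994)(0.9396) = -0.9391
x = cos φ₁ sin φ₂ − sin φ₁ cos φ₂ cos Δλ = (0.9982)(-0.3422) − (0.0595)(0.9396)(-0.0349) = -0.3396
θ = atan2(y, x) = -109.88°; adding 360° gives 250°.

250°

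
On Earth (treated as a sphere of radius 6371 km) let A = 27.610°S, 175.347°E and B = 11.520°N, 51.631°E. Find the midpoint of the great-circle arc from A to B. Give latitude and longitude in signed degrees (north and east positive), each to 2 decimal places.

-16.61°, 108.12°

The central angle between A and B is δ = 2.1828 rad.
With f = 0.5, the slerp weights are sin((1−f)δ)/sin δ = 1.0840 and sin(fδ)/sin δ = 1.0840.
Weighted sum of the unit vectors: (1.0840)·(-0.8832,0.0719,-0.4635) + (1.0840)·(0.6082,0.7682,0.1997) = (-0.2981, 0.9107, -0.2859).
Converting back: φ = atan2(z, √(x²+y²)) = -16.61°, λ = atan2(y, x) = 108.12°.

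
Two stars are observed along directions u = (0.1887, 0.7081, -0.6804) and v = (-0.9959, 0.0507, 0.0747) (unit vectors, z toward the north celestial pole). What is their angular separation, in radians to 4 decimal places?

1.7751 rad

u·v = -0.2029; |u| = 1.0000, |v| = 1.0000.
cos θ = (u·v)/(|u||v|) = -0.2029, so θ = 1.7751 rad.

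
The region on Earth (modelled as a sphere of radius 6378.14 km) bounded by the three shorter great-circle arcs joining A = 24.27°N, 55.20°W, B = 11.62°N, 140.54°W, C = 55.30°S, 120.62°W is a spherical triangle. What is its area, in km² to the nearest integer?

46898305 km²

Side lengths (central angles): a = 1.2040, b = 1.6932, c = 1.4148 rad; semiperimeter s = 2.1560.
By l'Huilier's theorem, tan(E/4) = √[tan(s/2) tan((s−a)/2) tan((s−b)/2) tan((s−c)/2)], giving spherical excess E = 1.1528 rad.
Area = E·R² = 1.1528 × (6378.14)² ≈ 46898305 km².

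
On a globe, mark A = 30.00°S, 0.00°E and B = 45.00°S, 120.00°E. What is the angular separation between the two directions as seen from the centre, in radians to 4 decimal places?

1.5234 rad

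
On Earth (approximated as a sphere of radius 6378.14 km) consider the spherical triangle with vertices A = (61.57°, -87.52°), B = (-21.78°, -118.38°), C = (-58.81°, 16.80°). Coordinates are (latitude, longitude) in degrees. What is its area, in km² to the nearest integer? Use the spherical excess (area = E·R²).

Side lengths (central angles): a = 1.5945, b = 2.5205, c = 1.5176 rad; semiperimeter s = 2.8163.
By l'Huilier's theorem, tan(E/4) = √[tan(s/2) tan((s−a)/2) tan((s−b)/2) tan((s−c)/2)], giving spherical excess E = 2.4287 rad.
Area = E·R² = 2.4287 × (6378.14)² ≈ 98801431 km².

98801431 km²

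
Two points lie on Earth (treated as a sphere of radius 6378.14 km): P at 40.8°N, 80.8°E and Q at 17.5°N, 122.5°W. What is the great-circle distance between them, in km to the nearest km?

In radians: φ₁ = 0.7121, φ₂ = 0.3054, Δλ = 156.700° = 2.7349 rad.
cos c = sin φ₁ sin φ₂ + cos φ₁ cos φ₂ cos Δλ = (0.6534)(0.3007) + (0.7570)(0.9537)(-0.9184) = -0.46659,
so c = arccos(-0.46659) = 2.05623 rad.
Distance = R·c = 6378.14 × 2.0562 ≈ 13115 km.

13115 km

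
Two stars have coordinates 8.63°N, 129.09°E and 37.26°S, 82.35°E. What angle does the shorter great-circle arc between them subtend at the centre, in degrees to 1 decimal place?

63.4°

In radians: φ₁ = 0.1506, φ₂ = -0.6503, Δλ = -46.740° = -0.8158 rad.
cos c = sin φ₁ sin φ₂ + cos φ₁ cos φ₂ cos Δλ = (0.1501)(-0.6054) + (0.9887)(0.7959)(0.6853) = 0.44841,
so c = arccos(0.44841) = 1.10581 rad.
So the angular separation is 63.4°.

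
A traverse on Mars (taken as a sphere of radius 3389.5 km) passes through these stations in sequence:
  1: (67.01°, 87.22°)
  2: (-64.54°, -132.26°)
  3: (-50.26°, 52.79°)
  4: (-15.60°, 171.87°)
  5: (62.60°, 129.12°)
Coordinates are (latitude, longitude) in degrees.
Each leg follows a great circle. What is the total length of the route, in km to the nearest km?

24217 km

Leg 1→2: central angle 2.8605 rad, distance 9695.8 km.
Leg 2→3: central angle 1.1368 rad, distance 3853.1 km.
Leg 3→4: central angle 1.6634 rad, distance 5638.2 km.
Leg 4→5: central angle 1.4840 rad, distance 5029.9 km.
Total: 9695.8 + 3853.1 + 5638.2 + 5029.9 ≈ 24217 km.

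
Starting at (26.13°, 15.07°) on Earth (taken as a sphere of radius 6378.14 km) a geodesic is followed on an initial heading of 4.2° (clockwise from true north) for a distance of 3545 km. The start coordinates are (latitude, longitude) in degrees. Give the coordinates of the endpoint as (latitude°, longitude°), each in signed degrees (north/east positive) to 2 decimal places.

57.84°, 19.23°

Angular distance δ = d/R = 3545/6378.14 = 0.55580 rad; initial bearing θ = 0.0733 rad.
sin φ₂ = sin φ₁ cos δ + cos φ₁ sin δ cos θ = (0.4404)(0.8495) + (0.8978)(0.5276)(0.9973) = 0.8465, so φ₂ = 57.84°.
Δλ = atan2(sin θ sin δ cos φ₁, cos δ − sin φ₁ sin φ₂) = atan2(0.0347, 0.4766) = 4.163°.
λ₂ = 15.070° + 4.163° = 19.23°.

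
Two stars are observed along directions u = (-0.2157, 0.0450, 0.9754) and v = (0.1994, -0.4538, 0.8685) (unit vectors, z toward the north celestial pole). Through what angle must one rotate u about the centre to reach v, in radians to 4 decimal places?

u·v = 0.7837; |u| = 1.0000, |v| = 1.0000.
cos θ = (u·v)/(|u||v|) = 0.7837, so θ = 0.6702 rad.

0.6702 rad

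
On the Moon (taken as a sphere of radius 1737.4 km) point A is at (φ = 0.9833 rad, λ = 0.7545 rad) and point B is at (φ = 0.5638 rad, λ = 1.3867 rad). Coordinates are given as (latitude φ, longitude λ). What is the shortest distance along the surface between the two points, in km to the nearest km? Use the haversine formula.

In radians: φ₁ = 0.9833, φ₂ = 0.5638, Δλ = 36.222° = 0.6322 rad.
Haversine: a = sin²(Δφ/2) + cos φ₁ cos φ₂ sin²(Δλ/2) = 0.0434 + (0.5543)(0.8452)(0.0966) = 0.08863.
Central angle c = 2·arcsin(√a) = 0.60457 rad.
Distance = R·c = 1737.4 × 0.6046 ≈ 1050 km.

1050 km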